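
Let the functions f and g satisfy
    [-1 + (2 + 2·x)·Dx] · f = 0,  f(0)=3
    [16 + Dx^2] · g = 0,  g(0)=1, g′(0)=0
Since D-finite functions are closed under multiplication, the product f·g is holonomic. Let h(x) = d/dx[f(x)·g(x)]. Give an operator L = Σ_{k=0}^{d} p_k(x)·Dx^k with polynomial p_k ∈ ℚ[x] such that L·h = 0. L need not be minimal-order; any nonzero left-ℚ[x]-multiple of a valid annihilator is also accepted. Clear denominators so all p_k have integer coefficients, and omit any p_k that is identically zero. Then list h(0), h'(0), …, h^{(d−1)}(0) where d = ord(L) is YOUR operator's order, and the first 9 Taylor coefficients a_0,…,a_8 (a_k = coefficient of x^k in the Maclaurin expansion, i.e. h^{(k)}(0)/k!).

f: a_k = 3, 3/2, -3/8, 3/16, -15/128, 21/256, -63/1024, 99/2048, -1287/32768, …
g: a_k = 1, 0, -8, 0, 32/3, 0, -256/45, 0, 512/315, …
f·g: L₀ = L_f ⊗_s L_g, ord ≤ 1·2.
h₀' ⇒ L via d/dx closure of L₀.
L = (4733 + 17664·x + 25216·x^2 + 16384·x^3 + 4096·x^4) + (-244 - 756·x - 768·x^2 - 256·x^3)·Dx + (268 + 1048·x + 1548·x^2 + 1024·x^3 + 256·x^4)·Dx^2  (order 2).
h: a_k = 3/2, -195/4, -567/16, 4465/32, 18665/256, -310129/2560, -1535653/30720, 21374753/430080, 39067227/2293760, …
ICs: h(0) = 3/2, h′(0) = -195/4.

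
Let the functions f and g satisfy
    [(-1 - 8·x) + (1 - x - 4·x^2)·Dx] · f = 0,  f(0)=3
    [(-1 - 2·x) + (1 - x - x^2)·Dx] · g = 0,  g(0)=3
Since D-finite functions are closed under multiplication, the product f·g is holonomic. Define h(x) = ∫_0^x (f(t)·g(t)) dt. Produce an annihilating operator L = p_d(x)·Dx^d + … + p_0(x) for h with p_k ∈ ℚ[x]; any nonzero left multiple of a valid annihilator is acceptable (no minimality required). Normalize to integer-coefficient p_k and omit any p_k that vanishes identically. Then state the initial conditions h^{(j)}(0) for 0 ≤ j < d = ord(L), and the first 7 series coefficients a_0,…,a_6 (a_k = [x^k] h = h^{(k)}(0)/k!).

f: a_k = 3, 3, 15, 27, 87, 195, 543, …
g: a_k = 3, 3, 6, 9, 15, 24, 39, …
Product ⇒ symmetric product L₀, ord ≤ 1.
Integrate: L := L₀·Dx.
L = (-2 - 8·x + 15·x^2 + 16·x^3)·Dx + (1 - 2·x - 4·x^2 + 5·x^3 + 4·x^4)·Dx^2  (order 2).
h: a_k = 0, 9, 9, 24, 171/4, 504/5, 210, …
ICs: h(0) = 0, h′(0) = 9.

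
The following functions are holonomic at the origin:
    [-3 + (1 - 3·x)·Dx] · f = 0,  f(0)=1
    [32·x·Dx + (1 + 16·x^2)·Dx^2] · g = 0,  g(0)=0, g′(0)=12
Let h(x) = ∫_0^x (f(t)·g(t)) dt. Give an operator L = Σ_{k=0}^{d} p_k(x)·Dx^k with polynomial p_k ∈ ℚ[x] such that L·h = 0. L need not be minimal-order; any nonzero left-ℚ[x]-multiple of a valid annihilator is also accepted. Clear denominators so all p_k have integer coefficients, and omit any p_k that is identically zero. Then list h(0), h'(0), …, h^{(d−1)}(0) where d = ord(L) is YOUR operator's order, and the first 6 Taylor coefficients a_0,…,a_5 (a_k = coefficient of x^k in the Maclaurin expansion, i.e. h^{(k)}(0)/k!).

f: a_k = 1, 3, 9, 27, 81, 243, …
g: a_k = 0, 12, 0, -64, 0, 3072/5, …
Sym-product of L_f,L_g gives L₀ (≤ ord 2).
Integrate: L := L₀·Dx.
L = 96·x·Dx + (6 - 32·x + 192·x^2)·Dx^2 + (-1 + 3·x - 16·x^2 + 48·x^3)·Dx^3  (order 3).
h: a_k = 0, 0, 6, 12, 11, 132/5, …
ICs: h(0) = 0, h′(0) = 0, h′′(0) = 12.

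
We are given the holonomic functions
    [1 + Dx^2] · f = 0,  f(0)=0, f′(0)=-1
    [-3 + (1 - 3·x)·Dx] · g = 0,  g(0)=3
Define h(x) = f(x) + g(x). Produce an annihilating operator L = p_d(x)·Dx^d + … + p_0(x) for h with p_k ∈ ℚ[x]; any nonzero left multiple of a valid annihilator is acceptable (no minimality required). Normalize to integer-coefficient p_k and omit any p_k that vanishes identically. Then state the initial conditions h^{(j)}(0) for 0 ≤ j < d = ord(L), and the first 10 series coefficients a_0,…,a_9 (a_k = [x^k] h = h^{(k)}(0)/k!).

f: a_k = 0, -1, 0, 1/6, 0, -1/120, 0, 1/5040, 0, -1/362880, …
g: a_k = 3, 9, 27, 81, 243, 729, 2187, 6561, 19683, 59049, …
Weyl lclm of L_f,L_g ⇒ L₀ (ord ≤ 3).
L = (-165 + 18·x - 27·x^2) + (19 - 63·x + 27·x^2 - 27·x^3)·Dx + (-165 + 18·x - 27·x^2)·Dx^2 + (19 - 63·x + 27·x^2 - 27·x^3)·Dx^3  (order 3).
h: a_k = 3, 8, 27, 487/6, 243, 87479/120, 2187, 33067441/5040, 19683, 21427701119/362880, …
ICs: h(0) = 3, h′(0) = 8, h′′(0) = 54.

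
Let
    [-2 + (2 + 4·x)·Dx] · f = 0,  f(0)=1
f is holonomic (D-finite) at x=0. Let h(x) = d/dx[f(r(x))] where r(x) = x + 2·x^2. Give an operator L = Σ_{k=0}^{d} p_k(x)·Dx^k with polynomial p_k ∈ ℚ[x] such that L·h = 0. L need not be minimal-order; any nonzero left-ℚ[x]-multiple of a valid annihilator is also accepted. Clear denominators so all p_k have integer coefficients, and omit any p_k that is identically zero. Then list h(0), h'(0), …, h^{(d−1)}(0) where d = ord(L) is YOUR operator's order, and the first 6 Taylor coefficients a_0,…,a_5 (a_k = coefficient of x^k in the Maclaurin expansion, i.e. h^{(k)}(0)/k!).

L = 3 + (-1 - 6·x - 12·x^2 - 16·x^3)·Dx  (order 1).
h: a_k = 1, 3, -9/2, 3/2, 75/8, -171/8, …
ICs: h(0) = 1.

f: a_k = 1, 1, -1/2, 1/2, -5/8, 7/8, …
f∘r: x↦r, Dx↦Dx/r' in L_f ⇒ L₀.
Derive L from L₀ (diff closure).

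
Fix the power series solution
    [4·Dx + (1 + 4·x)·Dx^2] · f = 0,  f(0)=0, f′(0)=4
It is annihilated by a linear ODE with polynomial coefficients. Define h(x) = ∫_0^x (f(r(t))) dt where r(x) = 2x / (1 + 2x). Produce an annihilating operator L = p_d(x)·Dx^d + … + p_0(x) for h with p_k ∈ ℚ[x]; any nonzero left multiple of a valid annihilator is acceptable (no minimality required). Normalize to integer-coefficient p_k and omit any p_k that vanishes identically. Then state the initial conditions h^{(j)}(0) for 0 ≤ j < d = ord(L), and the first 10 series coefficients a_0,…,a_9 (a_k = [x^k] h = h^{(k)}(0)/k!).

L = (12 + 40·x)·Dx^2 + (1 + 12·x + 20·x^2)·Dx^3  (order 3).
h: a_k = 0, 0, 4, -16, 248/3, -2496/5, 49984/15, -23808, 1249984/7, -4166656/3, …
ICs: h(0) = 0, h′(0) = 0, h′′(0) = 8.

f: a_k = 0, 4, -8, 64/3, -64, 1024/5, -2048/3, 16384/7, -8192, 262144/9, …
Change of var in L_f (x↦r) gives L₀.
Integrate: L := L₀·Dx.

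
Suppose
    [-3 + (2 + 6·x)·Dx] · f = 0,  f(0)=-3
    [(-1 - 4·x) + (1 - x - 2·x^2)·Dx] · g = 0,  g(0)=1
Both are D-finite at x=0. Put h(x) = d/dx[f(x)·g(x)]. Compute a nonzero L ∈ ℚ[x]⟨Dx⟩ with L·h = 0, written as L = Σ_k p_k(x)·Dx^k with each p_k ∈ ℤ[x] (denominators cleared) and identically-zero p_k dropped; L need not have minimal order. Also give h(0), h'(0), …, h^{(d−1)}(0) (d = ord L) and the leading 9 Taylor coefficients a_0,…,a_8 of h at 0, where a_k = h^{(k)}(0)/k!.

L = (27 + 282·x + 663·x^2 + 660·x^3 + 540·x^4) + (-10 - 42·x - 30·x^2 + 98·x^3 + 312·x^4 + 216·x^5)·Dx  (order 1).
h: a_k = -15/2, -81/4, -1449/16, -5241/32, -155205/256, -486279/512, -7261485/2048, -18527625/4096, -1310994045/65536, …
ICs: h(0) = -15/2.

f: a_k = -3, -9/2, 27/8, -81/16, 1215/128, -5103/256, 45927/1024, -216513/2048, 8444007/32768, …
g: a_k = 1, 1, 3, 5, 11, 21, 43, 85, 171, …
h₀=f·g: eliminate ⇒ L₀, order ≤ 1·1.
Differentiate: ansatz ord ≤ ord L₀ ⇒ L.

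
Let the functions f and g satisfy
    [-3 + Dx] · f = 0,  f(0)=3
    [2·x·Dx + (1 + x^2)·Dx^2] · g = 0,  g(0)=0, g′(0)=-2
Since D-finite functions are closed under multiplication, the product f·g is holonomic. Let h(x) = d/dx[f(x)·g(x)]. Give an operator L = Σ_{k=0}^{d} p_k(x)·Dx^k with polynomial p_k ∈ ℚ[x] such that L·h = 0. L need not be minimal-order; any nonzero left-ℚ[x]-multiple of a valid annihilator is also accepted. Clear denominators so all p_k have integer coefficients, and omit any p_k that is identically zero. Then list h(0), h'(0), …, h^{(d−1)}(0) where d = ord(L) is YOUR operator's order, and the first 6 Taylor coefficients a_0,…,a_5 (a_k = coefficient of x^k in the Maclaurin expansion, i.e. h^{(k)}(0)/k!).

f: a_k = 3, 9, 27/2, 27/2, 81/8, 243/40, …
g: a_k = 0, -2, 0, 2/3, 0, -2/5, …
f·g: L₀ = L_f ⊗_s L_g, ord ≤ 1·2.
Differentiate: ansatz ord ≤ ord L₀ ⇒ L.
L = (21 - 36·x + 72·x^2 - 36·x^3 + 27·x^4) + (-16 + 18·x - 42·x^2 + 18·x^3 - 18·x^4)·Dx + (3 - 2·x + 6·x^2 - 2·x^3 + 3·x^4)·Dx^2  (order 2).
h: a_k = -6, -36, -75, -84, -249/4, -81/2, …
ICs: h(0) = -6, h′(0) = -36.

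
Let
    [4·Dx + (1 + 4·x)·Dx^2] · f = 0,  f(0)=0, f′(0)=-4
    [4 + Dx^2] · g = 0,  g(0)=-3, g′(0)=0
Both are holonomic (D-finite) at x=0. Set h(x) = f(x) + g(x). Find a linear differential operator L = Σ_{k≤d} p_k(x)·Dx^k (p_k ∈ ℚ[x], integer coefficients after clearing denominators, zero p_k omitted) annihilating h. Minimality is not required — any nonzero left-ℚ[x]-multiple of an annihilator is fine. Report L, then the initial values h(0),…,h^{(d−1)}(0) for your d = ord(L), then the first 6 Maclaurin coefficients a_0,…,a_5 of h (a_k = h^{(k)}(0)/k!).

L = (400 + 128·x + 256·x^2)·Dx + (36 + 176·x + 192·x^2 + 256·x^3)·Dx^2 + (100 + 32·x + 64·x^2)·Dx^3 + (9 + 44·x + 48·x^2 + 64·x^3)·Dx^4  (order 4).
h: a_k = -3, -4, 14, -64/3, 62, -1024/5, …
ICs: h(0) = -3, h′(0) = -4, h′′(0) = 28, h′′′(0) = -128.

f: a_k = 0, -4, 8, -64/3, 64, -1024/5, …
g: a_k = -3, 0, 6, 0, -2, 0, …
h₀=f+g: left-lcm gives L₀, ord ≤ 4.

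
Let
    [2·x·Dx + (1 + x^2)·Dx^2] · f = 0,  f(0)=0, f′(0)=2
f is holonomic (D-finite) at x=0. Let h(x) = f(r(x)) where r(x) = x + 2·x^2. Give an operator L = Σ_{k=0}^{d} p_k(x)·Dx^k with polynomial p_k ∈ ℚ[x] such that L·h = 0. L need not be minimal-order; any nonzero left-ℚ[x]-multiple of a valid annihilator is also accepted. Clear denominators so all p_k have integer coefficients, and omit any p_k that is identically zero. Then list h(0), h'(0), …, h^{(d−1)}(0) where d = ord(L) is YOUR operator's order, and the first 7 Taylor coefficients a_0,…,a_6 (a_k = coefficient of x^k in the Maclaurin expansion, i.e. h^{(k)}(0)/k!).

f: a_k = 0, 2, 0, -2/3, 0, 2/5, 0, …
f∘r: x↦r, Dx↦Dx/r' in L_f ⇒ L₀.
L = (-4 + 2·x + 16·x^2 + 48·x^3 + 48·x^4)·Dx + (1 + 4·x + x^2 + 8·x^3 + 20·x^4 + 16·x^5)·Dx^2  (order 2).
h: a_k = 0, 2, 4, -2/3, -4, -38/5, -4/3, …
ICs: h(0) = 0, h′(0) = 2.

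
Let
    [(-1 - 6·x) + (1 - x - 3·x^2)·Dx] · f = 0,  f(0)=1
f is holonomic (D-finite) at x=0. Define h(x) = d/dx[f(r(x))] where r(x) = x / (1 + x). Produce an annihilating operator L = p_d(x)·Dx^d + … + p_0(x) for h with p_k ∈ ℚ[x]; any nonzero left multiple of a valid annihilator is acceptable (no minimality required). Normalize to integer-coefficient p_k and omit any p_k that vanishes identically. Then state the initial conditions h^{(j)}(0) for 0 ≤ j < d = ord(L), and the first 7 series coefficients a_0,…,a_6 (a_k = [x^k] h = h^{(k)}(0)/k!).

L = (6 + 18·x + 72·x^2 + 42·x^3) + (-1 - 9·x - 12·x^2 + 17·x^3 + 21·x^4)·Dx  (order 1).
h: a_k = 1, 6, 0, 36, -45, 216, -441, …
ICs: h(0) = 1.

f: a_k = 1, 1, 4, 7, 19, 40, 97, …
Change of var in L_f (x↦r) gives L₀.
h₀' ⇒ L via d/dx closure of L₀.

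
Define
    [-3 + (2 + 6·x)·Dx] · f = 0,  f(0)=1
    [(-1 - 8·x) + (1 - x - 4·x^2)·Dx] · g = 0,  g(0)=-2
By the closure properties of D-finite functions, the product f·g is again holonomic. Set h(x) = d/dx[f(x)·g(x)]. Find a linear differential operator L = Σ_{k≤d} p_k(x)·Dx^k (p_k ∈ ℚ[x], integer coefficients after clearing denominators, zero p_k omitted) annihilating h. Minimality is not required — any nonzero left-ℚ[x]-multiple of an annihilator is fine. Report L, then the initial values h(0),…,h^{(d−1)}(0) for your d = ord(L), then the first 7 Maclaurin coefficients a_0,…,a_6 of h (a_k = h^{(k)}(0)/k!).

f: a_k = 1, 3/2, -9/8, 27/16, -405/128, 1701/256, -15309/1024, …
g: a_k = -2, -2, -10, -18, -58, -130, -362, …
Sym-product of L_f,L_g gives L₀ (≤ ord 1).
h₀' ⇒ L via d/dx closure of L₀.
L = (43 + 474·x + 1491·x^2 + 2280·x^3 + 2160·x^4) + (-10 - 58·x - 78·x^2 + 242·x^3 + 960·x^4 + 864·x^5)·Dx  (order 1).
h: a_k = -5, -43/2, -819/8, -4531/16, -141175/128, -727869/256, -10226559/1024, …
ICs: h(0) = -5.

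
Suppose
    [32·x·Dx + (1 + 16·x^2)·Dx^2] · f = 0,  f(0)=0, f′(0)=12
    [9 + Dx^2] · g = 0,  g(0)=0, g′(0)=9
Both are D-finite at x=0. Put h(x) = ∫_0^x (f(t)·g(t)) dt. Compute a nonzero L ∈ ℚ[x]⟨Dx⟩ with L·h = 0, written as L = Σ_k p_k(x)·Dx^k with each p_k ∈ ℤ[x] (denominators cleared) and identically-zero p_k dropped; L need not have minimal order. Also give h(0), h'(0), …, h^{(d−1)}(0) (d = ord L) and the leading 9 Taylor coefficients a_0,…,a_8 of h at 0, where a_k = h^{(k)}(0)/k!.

L = (16425 + 696384·x^2 + 2778624·x^4 + 11943936·x^6 + 47775744·x^8)·Dx + (23616·x + 543744·x^3 + 3981312·x^5 + 21233664·x^7)·Dx^2 + (2050 + 87168·x^2 + 470016·x^4 + 2654208·x^6 + 10616832·x^8)·Dx^3 + (2624·x + 60416·x^3 + 442368·x^5 + 2359296·x^7)·Dx^4 + (25 + 1088·x^2 + 17920·x^4 + 147456·x^6 + 589824·x^8)·Dx^5  (order 5).
h: a_k = 0, 0, 0, 36, 0, -738/5, 0, 12933/14, 0, …
ICs: h(0) = 0, h′(0) = 0, h′′(0) = 0, h′′′(0) = 216, h′′′′(0) = 0.

f: a_k = 0, 12, 0, -64, 0, 3072/5, 0, -49152/7, 0, …
g: a_k = 0, 9, 0, -27/2, 0, 243/40, 0, -729/560, 0, …
Sym-product of L_f,L_g gives L₀ (≤ ord 4).
h=∫h₀ ⇒ L = L₀·Dx.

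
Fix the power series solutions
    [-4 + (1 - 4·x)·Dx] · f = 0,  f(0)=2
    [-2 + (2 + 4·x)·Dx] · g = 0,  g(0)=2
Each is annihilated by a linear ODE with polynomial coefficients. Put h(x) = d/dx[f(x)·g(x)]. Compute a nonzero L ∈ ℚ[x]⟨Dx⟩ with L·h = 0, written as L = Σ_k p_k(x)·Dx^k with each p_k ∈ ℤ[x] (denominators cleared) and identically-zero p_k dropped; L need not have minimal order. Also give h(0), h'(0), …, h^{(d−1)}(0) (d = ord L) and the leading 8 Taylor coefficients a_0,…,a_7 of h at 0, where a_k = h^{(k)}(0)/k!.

f: a_k = 2, 8, 32, 128, 512, 2048, 8192, 32768, …
g: a_k = 2, 2, -1, 1, -5/4, 7/4, -21/8, 33/8, …
L₀ := L_f ⊗_s L_g (sym. prod.), ord ≤ 1.
h₀' ⇒ L via d/dx closure of L₀.
L = (39 + 120·x + 48·x^2) + (-5 + 6·x + 48·x^2 + 32·x^3)·Dx  (order 1).
h: a_k = 20, 156, 942, 5014, 50175/2, 240777/2, 2247483/4, 10273779/4, …
ICs: h(0) = 20.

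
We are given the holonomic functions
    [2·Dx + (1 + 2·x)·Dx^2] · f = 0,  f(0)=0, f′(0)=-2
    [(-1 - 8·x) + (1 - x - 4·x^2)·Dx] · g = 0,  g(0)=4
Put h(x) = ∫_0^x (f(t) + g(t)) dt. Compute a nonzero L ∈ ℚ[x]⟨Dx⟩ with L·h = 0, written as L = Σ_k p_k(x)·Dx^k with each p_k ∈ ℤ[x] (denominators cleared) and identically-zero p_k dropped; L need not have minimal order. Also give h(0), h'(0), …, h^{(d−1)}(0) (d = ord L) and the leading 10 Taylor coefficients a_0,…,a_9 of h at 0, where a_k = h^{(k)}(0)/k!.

L = (-94 - 644·x - 1664·x^2 - 1920·x^3 - 1536·x^4)·Dx^2 + (-23 - 324·x - 1448·x^2 - 3072·x^3 - 3904·x^4 - 2560·x^5)·Dx^3 + (6 + 35·x + 53·x^2 - 98·x^3 - 528·x^4 - 864·x^5 - 512·x^6)·Dx^4  (order 4).
h: a_k = 0, 4, 1, 22/3, 25/3, 24, 634/15, 2204/21, 3055/14, 1564/3, …
ICs: h(0) = 0, h′(0) = 4, h′′(0) = 2, h′′′(0) = 44.

f: a_k = 0, -2, 2, -8/3, 4, -32/5, 32/3, -128/7, 32, -512/9, …
g: a_k = 4, 4, 20, 36, 116, 260, 724, 1764, 4660, 11716, …
f+g: L₀ = lclm(L_f,L_g), ord ≤ 2+1.
h=∫₀ˣh₀: take L = L₀·Dx.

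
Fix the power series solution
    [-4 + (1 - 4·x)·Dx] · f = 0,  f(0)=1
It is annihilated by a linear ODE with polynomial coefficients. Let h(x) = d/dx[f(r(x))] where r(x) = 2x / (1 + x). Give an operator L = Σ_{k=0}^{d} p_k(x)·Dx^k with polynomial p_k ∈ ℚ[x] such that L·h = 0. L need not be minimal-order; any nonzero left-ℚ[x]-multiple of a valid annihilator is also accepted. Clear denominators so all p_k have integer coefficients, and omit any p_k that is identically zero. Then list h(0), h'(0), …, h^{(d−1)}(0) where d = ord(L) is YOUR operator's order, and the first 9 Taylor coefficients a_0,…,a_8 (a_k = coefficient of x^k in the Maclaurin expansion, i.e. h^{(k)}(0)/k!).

L = 14 + (-1 + 7·x)·Dx  (order 1).
h: a_k = 8, 112, 1176, 10976, 96040, 806736, 6588344, 52706752, 415065672, …
ICs: h(0) = 8.

f: a_k = 1, 4, 16, 64, 256, 1024, 4096, 16384, 65536, …
L₀ from L_f via x↦r, Dx↦r'^{-1}Dx.
Differentiate: ansatz ord ≤ ord L₀ ⇒ L.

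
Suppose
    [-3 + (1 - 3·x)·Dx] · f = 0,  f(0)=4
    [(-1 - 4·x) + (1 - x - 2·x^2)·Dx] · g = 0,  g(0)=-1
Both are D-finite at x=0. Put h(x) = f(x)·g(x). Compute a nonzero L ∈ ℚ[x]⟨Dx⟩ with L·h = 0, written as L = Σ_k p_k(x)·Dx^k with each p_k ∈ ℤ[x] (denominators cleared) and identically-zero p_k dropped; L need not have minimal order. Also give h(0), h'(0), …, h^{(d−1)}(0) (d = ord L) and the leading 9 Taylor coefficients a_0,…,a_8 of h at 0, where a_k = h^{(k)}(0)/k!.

L = (-4 + 2·x + 18·x^2) + (1 - 4·x + x^2 + 6·x^3)·Dx  (order 1).
h: a_k = -4, -16, -60, -200, -644, -2016, -6220, -19000, -57684, …
ICs: h(0) = -4.

f: a_k = 4, 12, 36, 108, 324, 972, 2916, 8748, 26244, …
g: a_k = -1, -1, -3, -5, -11, -21, -43, -85, -171, …
Product ⇒ symmetric product L₀, ord ≤ 1.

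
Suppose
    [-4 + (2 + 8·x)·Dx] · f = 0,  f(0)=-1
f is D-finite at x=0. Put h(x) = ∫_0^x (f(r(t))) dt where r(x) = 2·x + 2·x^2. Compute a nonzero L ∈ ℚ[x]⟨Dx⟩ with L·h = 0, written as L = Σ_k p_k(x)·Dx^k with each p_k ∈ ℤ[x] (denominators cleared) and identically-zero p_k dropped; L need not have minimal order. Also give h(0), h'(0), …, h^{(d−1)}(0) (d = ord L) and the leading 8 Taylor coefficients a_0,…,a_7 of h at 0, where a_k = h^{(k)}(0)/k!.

f: a_k = -1, -2, 2, -4, 10, -28, 84, -264, …
f∘r: x↦r, Dx↦Dx/r' in L_f ⇒ L₀.
∫: right-multiply L₀ by Dx.
L = (-4 - 8·x)·Dx + (1 + 8·x + 8·x^2)·Dx^2  (order 2).
h: a_k = 0, -1, -2, 4/3, -4, 72/5, -176/3, 1824/7, …
ICs: h(0) = 0, h′(0) = -1.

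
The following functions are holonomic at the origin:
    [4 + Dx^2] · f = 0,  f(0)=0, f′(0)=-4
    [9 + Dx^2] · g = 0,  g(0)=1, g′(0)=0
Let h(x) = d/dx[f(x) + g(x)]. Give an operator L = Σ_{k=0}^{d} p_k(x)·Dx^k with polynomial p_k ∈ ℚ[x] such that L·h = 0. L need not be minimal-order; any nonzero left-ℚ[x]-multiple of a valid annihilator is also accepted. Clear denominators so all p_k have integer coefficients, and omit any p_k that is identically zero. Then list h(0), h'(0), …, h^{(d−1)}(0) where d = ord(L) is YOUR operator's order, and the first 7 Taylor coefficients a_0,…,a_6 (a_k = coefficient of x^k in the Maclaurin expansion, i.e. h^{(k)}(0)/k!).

f: a_k = 0, -4, 0, 8/3, 0, -8/15, 0, …
g: a_k = 1, 0, -9/2, 0, 27/8, 0, -81/80, …
f+g: L₀ = lclm(L_f,L_g), ord ≤ 2+2.
h=h₀': d/dx-closure on L₀ ⇒ L.
L = 36 + 13·Dx^2 + Dx^4  (order 4).
h: a_k = -4, -9, 8, 27/2, -8/3, -243/40, 16/45, …
ICs: h(0) = -4, h′(0) = -9, h′′(0) = 16, h′′′(0) = 81.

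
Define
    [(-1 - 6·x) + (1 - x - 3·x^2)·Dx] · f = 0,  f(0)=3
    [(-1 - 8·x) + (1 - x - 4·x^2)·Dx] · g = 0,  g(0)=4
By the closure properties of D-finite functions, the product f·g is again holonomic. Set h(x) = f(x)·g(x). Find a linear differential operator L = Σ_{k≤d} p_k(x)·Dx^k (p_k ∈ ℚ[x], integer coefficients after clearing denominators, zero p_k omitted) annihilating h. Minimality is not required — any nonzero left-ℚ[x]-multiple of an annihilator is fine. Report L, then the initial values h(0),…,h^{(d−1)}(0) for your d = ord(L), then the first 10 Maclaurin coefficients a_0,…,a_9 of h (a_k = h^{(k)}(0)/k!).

L = (-2 - 12·x + 21·x^2 + 48·x^3) + (1 - 2·x - 6·x^2 + 7·x^3 + 12·x^4)·Dx  (order 1).
h: a_k = 12, 24, 120, 300, 1008, 2688, 7884, 21240, 58872, 157740, …
ICs: h(0) = 12.

f: a_k = 3, 3, 12, 21, 57, 120, 291, 651, 1524, 3477, …
g: a_k = 4, 4, 20, 36, 116, 260, 724, 1764, 4660, 11716, …
Sym-product of L_f,L_g gives L₀ (≤ ord 1).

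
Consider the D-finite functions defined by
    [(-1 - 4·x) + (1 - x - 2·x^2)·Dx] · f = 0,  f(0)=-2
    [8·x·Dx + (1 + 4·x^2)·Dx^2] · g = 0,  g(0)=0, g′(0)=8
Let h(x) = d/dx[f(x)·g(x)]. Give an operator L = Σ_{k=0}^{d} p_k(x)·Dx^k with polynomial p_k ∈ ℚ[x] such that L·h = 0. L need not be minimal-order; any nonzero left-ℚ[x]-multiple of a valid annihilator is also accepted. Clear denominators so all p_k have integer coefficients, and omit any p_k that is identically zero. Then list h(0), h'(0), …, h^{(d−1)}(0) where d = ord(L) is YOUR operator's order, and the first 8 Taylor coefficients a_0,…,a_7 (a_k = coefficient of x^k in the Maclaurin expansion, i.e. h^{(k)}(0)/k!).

f: a_k = -2, -2, -6, -10, -22, -42, -86, -170, …
g: a_k = 0, 8, 0, -32/3, 0, 128/5, 0, -512/7, …
Sym-product of L_f,L_g gives L₀ (≤ ord 2).
h₀' ⇒ L via d/dx closure of L₀.
L = (288·x^2 + 384·x^3 + 1152·x^4) + (5 + 24·x + 36·x^2 + 128·x^3 + 384·x^4 + 768·x^5)·Dx + (-1 - x - 12·x^2 + 12·x^3 - 8·x^4 + 64·x^5 + 96·x^6)·Dx^2  (order 2).
h: a_k = -16, -32, -80, -704/3, -816, -8416/5, -48368/15, -57216/7, …
ICs: h(0) = -16, h′(0) = -32.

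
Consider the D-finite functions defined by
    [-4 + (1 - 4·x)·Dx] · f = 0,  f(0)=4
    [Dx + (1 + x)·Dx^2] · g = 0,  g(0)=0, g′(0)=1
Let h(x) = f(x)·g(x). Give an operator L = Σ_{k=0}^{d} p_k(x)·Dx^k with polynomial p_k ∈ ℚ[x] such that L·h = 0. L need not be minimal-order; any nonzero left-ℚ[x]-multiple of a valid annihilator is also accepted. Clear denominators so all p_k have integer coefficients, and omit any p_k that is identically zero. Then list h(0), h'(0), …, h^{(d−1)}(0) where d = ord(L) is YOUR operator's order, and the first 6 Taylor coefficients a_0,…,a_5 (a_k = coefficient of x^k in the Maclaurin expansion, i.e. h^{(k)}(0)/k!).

f: a_k = 4, 16, 64, 256, 1024, 4096, …
g: a_k = 0, 1, -1/2, 1/3, -1/4, 1/5, …
Sym-product of L_f,L_g gives L₀ (≤ ord 2).
L = 4 + (7 + 12·x)·Dx + (-1 + 3·x + 4·x^2)·Dx^2  (order 2).
h: a_k = 0, 4, 14, 172/3, 685/3, 13712/15, …
ICs: h(0) = 0, h′(0) = 4.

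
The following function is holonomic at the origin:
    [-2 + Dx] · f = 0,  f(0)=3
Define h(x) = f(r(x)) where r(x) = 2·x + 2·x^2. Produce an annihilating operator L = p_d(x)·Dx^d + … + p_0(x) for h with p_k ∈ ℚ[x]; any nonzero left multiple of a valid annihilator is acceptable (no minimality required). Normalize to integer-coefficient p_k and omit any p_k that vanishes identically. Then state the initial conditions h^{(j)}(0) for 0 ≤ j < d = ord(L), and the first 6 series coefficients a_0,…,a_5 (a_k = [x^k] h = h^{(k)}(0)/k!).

f: a_k = 3, 6, 6, 4, 2, 4/5, …
Change of var in L_f (x↦r) gives L₀.
L = (-4 - 8·x) + Dx  (order 1).
h: a_k = 3, 12, 36, 80, 152, 1248/5, …
ICs: h(0) = 3.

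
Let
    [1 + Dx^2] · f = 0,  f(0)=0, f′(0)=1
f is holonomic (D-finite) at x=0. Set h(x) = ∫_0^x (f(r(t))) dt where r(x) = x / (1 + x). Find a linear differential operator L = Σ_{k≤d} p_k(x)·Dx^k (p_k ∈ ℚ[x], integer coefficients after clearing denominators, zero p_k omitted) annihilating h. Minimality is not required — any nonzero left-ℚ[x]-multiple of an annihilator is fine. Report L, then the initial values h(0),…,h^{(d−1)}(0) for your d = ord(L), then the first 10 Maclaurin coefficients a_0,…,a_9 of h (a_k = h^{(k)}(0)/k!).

L = Dx + (2 + 6·x + 6·x^2 + 2·x^3)·Dx^2 + (1 + 4·x + 6·x^2 + 4·x^3 + x^4)·Dx^3  (order 3).
h: a_k = 0, 0, 1/2, -1/3, 5/24, -1/10, 1/720, 5/56, -6931/40320, 1591/6480, …
ICs: h(0) = 0, h′(0) = 0, h′′(0) = 1.

f: a_k = 0, 1, 0, -1/6, 0, 1/120, 0, -1/5040, 0, 1/362880, …
f∘r: x↦r, Dx↦Dx/r' in L_f ⇒ L₀.
h=∫h₀ ⇒ L = L₀·Dx.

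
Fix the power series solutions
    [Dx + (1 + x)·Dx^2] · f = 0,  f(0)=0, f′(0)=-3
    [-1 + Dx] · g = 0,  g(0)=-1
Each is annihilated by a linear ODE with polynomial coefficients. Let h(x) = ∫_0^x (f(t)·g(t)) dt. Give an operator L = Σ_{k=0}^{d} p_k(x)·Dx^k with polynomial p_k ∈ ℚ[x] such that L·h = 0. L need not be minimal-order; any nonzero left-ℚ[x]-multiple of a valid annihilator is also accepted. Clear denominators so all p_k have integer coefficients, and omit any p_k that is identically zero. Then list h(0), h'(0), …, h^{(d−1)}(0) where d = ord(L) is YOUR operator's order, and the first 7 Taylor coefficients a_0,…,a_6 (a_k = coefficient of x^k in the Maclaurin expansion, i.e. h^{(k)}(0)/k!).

f: a_k = 0, -3, 3/2, -1, 3/4, -3/5, 1/2, …
g: a_k = -1, -1, -1/2, -1/6, -1/24, -1/120, -1/720, …
h₀=f·g: eliminate ⇒ L₀, order ≤ 2·1.
h=∫₀ˣh₀: take L = L₀·Dx.
L = x·Dx + (-1 - 2·x)·Dx^2 + (1 + x)·Dx^3  (order 3).
h: a_k = 0, 0, 3/2, 1/2, 1/4, 0, 3/80, …
ICs: h(0) = 0, h′(0) = 0, h′′(0) = 3.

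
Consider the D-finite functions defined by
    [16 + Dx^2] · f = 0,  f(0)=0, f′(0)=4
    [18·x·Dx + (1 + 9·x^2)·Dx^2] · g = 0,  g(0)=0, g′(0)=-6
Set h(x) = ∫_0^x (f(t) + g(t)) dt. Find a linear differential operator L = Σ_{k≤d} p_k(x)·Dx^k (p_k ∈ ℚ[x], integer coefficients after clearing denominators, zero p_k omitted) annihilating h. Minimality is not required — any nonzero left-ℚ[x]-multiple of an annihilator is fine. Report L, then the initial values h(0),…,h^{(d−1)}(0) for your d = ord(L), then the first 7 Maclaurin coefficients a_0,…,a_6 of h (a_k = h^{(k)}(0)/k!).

L = (-13248·x + 181440·x^3 + 186624·x^5)·Dx^2 + (-16 + 6048·x^2 + 66096·x^4 + 93312·x^6)·Dx^3 + (-828·x + 11340·x^3 + 11664·x^5)·Dx^4 + (-1 + 378·x^2 + 4131·x^4 + 5832·x^6)·Dx^5  (order 5).
h: a_k = 0, 0, -1, 0, 11/6, 0, -133/9, …
ICs: h(0) = 0, h′(0) = 0, h′′(0) = -2, h′′′(0) = 0, h′′′′(0) = 44.

f: a_k = 0, 4, 0, -32/3, 0, 128/15, 0, …
g: a_k = 0, -6, 0, 18, 0, -486/5, 0, …
Sum ⇒ L₀ = lclm(L_f,L_g) in ℚ(x)⟨Dx⟩.
h=∫₀ˣh₀: take L = L₀·Dx.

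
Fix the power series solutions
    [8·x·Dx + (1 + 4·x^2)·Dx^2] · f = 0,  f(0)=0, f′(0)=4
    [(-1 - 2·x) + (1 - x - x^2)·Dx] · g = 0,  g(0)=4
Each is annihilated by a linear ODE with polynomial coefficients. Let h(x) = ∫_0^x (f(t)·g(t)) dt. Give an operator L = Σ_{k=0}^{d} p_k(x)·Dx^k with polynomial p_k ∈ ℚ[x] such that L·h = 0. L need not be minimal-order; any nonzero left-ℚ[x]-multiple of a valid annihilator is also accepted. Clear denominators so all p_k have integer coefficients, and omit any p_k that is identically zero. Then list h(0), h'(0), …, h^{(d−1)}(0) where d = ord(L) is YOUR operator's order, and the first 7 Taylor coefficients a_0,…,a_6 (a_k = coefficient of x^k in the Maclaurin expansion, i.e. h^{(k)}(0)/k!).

L = (2 + 8·x + 24·x^2)·Dx + (2 - 4·x + 16·x^2 + 24·x^3)·Dx^2 + (-1 + x - 3·x^2 + 4·x^3 + 4·x^4)·Dx^3  (order 3).
h: a_k = 0, 0, 8, 16/3, 8/3, 16/3, 664/45, …
ICs: h(0) = 0, h′(0) = 0, h′′(0) = 16.

f: a_k = 0, 4, 0, -16/3, 0, 64/5, 0, …
g: a_k = 4, 4, 8, 12, 20, 32, 52, …
f·g: L₀ = L_f ⊗_s L_g, ord ≤ 2·1.
h=∫h₀ ⇒ L = L₀·Dx.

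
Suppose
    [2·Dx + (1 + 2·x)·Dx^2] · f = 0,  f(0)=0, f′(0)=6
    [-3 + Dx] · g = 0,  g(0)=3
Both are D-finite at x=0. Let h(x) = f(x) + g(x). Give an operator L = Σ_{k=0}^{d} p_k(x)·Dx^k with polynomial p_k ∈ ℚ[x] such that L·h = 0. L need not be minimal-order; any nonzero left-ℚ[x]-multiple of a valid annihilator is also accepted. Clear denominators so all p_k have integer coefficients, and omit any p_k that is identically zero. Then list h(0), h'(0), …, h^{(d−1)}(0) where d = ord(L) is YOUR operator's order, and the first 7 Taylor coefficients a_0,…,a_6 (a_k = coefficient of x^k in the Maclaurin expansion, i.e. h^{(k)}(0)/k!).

L = (-42 - 36·x)·Dx + (-1 - 36·x - 36·x^2)·Dx^2 + (5 + 16·x + 12·x^2)·Dx^3  (order 3).
h: a_k = 3, 15, 15/2, 43/2, -15/8, 1011/40, -2317/80, …
ICs: h(0) = 3, h′(0) = 15, h′′(0) = 15.

f: a_k = 0, 6, -6, 8, -12, 96/5, -32, …
g: a_k = 3, 9, 27/2, 27/2, 81/8, 243/40, 243/80, …
Weyl lclm of L_f,L_g ⇒ L₀ (ord ≤ 3).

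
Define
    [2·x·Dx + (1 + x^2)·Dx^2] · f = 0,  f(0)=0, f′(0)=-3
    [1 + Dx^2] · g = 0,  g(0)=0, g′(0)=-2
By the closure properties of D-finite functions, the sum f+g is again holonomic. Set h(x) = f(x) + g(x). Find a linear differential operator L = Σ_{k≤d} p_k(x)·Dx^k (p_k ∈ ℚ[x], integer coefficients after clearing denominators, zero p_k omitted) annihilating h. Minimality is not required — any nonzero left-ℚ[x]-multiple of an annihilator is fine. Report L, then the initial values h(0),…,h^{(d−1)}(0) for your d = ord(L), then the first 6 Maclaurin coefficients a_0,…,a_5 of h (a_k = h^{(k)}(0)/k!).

L = (-22·x + 28·x^3 + 2·x^5)·Dx + (-1 + 7·x^2 + 9·x^4 + x^6)·Dx^2 + (-22·x + 28·x^3 + 2·x^5)·Dx^3 + (-1 + 7·x^2 + 9·x^4 + x^6)·Dx^4  (order 4).
h: a_k = 0, -5, 0, 4/3, 0, -37/60, …
ICs: h(0) = 0, h′(0) = -5, h′′(0) = 0, h′′′(0) = 8.

f: a_k = 0, -3, 0, 1, 0, -3/5, …
g: a_k = 0, -2, 0, 1/3, 0, -1/60, …
Sum ⇒ L₀ = lclm(L_f,L_g) in ℚ(x)⟨Dx⟩.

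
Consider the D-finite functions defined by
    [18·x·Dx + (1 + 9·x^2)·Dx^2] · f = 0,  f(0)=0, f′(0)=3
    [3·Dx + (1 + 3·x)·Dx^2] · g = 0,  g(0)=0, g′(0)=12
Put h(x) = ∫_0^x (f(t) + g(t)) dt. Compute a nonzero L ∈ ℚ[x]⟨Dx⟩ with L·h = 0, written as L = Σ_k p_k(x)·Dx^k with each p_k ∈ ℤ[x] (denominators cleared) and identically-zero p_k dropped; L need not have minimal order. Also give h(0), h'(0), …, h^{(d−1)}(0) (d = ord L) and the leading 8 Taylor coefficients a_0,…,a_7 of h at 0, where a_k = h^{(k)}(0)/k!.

L = (-18 - 162·x + 486·x^2 + 486·x^3)·Dx^2 + (-12 - 36·x + 972·x^3 + 972·x^4)·Dx^3 + (-1 + 3·x + 18·x^2 + 54·x^3 + 243·x^4 + 243·x^5)·Dx^4  (order 4).
h: a_k = 0, 0, 15/2, -6, 27/4, -81/5, 81/2, -486/7, …
ICs: h(0) = 0, h′(0) = 0, h′′(0) = 15, h′′′(0) = -36.

f: a_k = 0, 3, 0, -9, 0, 243/5, 0, -2187/7, …
g: a_k = 0, 12, -18, 36, -81, 972/5, -486, 8748/7, …
h₀=f+g: left-lcm gives L₀, ord ≤ 4.
Integrate: L := L₀·Dx.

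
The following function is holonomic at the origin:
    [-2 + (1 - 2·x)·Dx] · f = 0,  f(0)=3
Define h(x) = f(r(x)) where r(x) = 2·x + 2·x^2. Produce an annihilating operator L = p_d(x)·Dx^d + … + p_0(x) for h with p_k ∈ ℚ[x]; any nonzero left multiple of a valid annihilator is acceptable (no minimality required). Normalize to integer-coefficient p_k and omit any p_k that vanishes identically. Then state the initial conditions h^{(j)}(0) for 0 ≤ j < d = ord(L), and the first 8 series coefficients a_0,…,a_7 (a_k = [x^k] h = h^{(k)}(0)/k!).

f: a_k = 3, 6, 12, 24, 48, 96, 192, 384, …
L₀ from L_f via x↦r, Dx↦r'^{-1}Dx.
L = (4 + 8·x) + (-1 + 4·x + 4·x^2)·Dx  (order 1).
h: a_k = 3, 12, 60, 288, 1392, 6720, 32448, 156672, …
ICs: h(0) = 3.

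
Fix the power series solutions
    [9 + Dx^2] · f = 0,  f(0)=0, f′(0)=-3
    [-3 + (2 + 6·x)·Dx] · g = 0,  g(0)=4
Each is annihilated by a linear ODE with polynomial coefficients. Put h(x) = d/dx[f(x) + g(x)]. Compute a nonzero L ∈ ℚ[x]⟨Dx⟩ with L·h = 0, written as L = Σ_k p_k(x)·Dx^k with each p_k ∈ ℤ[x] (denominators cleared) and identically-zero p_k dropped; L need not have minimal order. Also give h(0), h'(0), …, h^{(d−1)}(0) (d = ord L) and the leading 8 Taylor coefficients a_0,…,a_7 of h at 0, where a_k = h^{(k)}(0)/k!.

f: a_k = 0, -3, 0, 9/2, 0, -81/40, 0, 243/560, …
g: a_k = 4, 6, -9/2, 27/4, -405/32, 1701/64, -15309/256, 72171/512, …
L₀ := lclm(L_f,L_g); ord L₀ ≤ 2+1.
h=h₀': d/dx-closure on L₀ ⇒ L.
L = (-513 - 648·x - 972·x^2) + (-126 - 810·x - 1944·x^2 - 1944·x^3)·Dx + (-57 - 72·x - 108·x^2)·Dx^2 + (-14 - 90·x - 216·x^2 - 216·x^3)·Dx^3  (order 3).
h: a_k = 3, -9, 135/4, -405/8, 7857/64, -45927/128, 2533761/2560, -2814669/1024, …
ICs: h(0) = 3, h′(0) = -9, h′′(0) = 135/2.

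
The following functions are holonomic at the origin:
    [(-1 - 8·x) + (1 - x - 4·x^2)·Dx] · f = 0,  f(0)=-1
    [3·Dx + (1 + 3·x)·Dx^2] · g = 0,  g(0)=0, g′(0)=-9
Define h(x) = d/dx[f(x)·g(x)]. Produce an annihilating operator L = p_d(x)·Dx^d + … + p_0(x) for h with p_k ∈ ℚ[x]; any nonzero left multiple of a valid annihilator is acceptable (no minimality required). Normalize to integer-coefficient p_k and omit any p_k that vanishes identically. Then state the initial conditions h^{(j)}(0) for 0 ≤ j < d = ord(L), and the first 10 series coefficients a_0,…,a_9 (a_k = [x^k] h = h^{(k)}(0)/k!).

f: a_k = -1, -1, -5, -9, -29, -65, -181, -441, -1165, -2929, …
g: a_k = 0, -9, 27/2, -27, 243/4, -729/5, 729/2, -6561/7, 19683/8, -6561, …
Sym-product of L_f,L_g gives L₀ (≤ ord 2).
Differentiate: ansatz ord ≤ ord L₀ ⇒ L.
L = (444 + 2376·x + 5184·x^2) + (15 + 381·x + 2592·x^2 + 4032·x^3)·Dx + (-11 - 70·x - 19·x^2 + 468·x^3 + 576·x^4)·Dx^2  (order 2).
h: a_k = 9, -9, 351/2, -81, 7191/4, -5157/10, 64107/4, -144099/35, 38315349/280, -1279251/28, …
ICs: h(0) = 9, h′(0) = -9.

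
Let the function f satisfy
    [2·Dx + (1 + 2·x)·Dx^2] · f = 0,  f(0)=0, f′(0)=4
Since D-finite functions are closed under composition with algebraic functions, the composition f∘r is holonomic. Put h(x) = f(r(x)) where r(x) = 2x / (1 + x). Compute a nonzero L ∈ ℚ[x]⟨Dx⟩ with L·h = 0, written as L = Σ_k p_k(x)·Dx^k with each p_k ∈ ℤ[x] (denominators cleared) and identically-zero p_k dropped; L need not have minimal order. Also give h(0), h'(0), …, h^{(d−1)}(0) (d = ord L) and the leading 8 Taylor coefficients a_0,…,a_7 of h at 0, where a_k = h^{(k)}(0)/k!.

f: a_k = 0, 4, -4, 16/3, -8, 64/5, -64/3, 256/7, …
f∘r: x↦r, Dx↦Dx/r' in L_f ⇒ L₀.
L = (6 + 10·x)·Dx + (1 + 6·x + 5·x^2)·Dx^2  (order 2).
h: a_k = 0, 8, -24, 248/3, -312, 6248/5, -5208, 156248/7, …
ICs: h(0) = 0, h′(0) = 8.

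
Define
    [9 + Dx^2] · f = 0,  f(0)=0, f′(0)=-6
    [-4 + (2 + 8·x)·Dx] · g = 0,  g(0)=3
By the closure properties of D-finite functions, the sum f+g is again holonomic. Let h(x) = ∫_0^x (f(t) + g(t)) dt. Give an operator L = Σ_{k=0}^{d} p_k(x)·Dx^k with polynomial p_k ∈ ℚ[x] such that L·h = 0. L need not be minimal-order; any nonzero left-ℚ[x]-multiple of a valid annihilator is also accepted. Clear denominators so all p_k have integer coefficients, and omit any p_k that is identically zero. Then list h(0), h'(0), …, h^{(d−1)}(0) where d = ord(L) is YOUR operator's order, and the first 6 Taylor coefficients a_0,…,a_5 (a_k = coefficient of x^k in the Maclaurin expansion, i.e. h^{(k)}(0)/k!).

f: a_k = 0, -6, 0, 9, 0, -81/20, …
g: a_k = 3, 6, -6, 12, -30, 84, …
f+g: L₀ = lclm(L_f,L_g), ord ≤ 2+1.
h=∫h₀ ⇒ L = L₀·Dx.
L = (-378 - 1296·x - 2592·x^2)·Dx + (45 + 828·x + 3888·x^2 + 5184·x^3)·Dx^2 + (-42 - 144·x - 288·x^2)·Dx^3 + (5 + 92·x + 432·x^2 + 576·x^3)·Dx^4  (order 4).
h: a_k = 0, 3, 0, -2, 21/4, -6, …
ICs: h(0) = 0, h′(0) = 3, h′′(0) = 0, h′′′(0) = -12.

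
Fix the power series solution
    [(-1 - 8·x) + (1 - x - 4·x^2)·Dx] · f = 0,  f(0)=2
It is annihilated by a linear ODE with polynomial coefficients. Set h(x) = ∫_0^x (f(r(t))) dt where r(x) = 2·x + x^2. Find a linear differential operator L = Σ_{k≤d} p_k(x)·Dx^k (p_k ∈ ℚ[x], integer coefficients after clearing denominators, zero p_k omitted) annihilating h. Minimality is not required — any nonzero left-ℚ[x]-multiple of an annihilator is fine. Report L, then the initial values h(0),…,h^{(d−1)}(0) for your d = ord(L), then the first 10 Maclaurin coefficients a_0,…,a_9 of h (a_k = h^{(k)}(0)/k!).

f: a_k = 2, 2, 10, 18, 58, 130, 362, 882, 2330, 5858, …
L₀ from L_f via x↦r, Dx↦r'^{-1}Dx.
h=∫h₀ ⇒ L = L₀·Dx.
L = (2 + 34·x + 48·x^2 + 16·x^3)·Dx + (-1 + 2·x + 17·x^2 + 16·x^3 + 4·x^4)·Dx^2  (order 2).
h: a_k = 0, 2, 2, 14, 46, 1154/5, 3062/3, 34978/7, 24158, 1083754/9, …
ICs: h(0) = 0, h′(0) = 2.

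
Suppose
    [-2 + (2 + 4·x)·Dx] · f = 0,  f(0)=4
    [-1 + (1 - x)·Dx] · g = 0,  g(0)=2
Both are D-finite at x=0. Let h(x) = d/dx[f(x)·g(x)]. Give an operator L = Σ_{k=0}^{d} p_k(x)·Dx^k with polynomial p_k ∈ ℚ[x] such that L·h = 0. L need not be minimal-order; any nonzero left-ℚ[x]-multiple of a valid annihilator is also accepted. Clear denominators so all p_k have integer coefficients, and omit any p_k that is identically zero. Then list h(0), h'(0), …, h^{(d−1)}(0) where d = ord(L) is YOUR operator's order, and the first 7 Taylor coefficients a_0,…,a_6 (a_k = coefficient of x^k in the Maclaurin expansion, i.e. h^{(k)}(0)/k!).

L = (3 + 12·x + 3·x^2) + (-2 - 3·x + 3·x^2 + 2·x^3)·Dx  (order 1).
h: a_k = 16, 24, 48, 44, 90, 45, 168, …
ICs: h(0) = 16.

f: a_k = 4, 4, -2, 2, -5/2, 7/2, -21/4, …
g: a_k = 2, 2, 2, 2, 2, 2, 2, …
f·g: L₀ = L_f ⊗_s L_g, ord ≤ 1·1.
Differentiate: ansatz ord ≤ ord L₀ ⇒ L.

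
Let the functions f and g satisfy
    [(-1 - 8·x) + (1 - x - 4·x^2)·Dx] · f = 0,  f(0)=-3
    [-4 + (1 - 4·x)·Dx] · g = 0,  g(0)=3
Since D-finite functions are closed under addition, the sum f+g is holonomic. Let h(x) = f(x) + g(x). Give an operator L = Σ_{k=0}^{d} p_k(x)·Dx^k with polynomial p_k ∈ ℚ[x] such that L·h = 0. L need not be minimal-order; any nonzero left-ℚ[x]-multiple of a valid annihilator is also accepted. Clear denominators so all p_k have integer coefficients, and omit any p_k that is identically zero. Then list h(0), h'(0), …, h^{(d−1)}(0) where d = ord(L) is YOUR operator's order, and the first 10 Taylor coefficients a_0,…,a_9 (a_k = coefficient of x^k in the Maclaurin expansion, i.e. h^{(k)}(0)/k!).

f: a_k = -3, -3, -15, -27, -87, -195, -543, -1323, -3495, -8787, …
g: a_k = 3, 12, 48, 192, 768, 3072, 12288, 49152, 196608, 786432, …
Weyl lclm of L_f,L_g ⇒ L₀ (ord ≤ 2).
L = (8 - 288·x + 384·x^2 - 512·x^3) + (22 - 8·x - 288·x^2 + 640·x^3 - 1024·x^4)·Dx + (-3 + 23·x - 56·x^2 + 32·x^3 + 128·x^4 - 256·x^5)·Dx^2  (order 2).
h: a_k = 0, 9, 33, 165, 681, 2877, 11745, 47829, 193113, 777645, …
ICs: h(0) = 0, h′(0) = 9.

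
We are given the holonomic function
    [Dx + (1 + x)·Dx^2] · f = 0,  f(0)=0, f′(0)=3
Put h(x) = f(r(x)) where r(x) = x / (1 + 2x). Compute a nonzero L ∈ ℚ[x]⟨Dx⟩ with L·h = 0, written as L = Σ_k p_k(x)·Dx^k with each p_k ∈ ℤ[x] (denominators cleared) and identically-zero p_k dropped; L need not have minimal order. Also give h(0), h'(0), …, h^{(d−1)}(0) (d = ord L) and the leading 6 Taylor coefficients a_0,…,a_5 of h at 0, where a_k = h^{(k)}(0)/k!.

f: a_k = 0, 3, -3/2, 1, -3/4, 3/5, …
f∘r: x↦r, Dx↦Dx/r' in L_f ⇒ L₀.
L = (5 + 12·x)·Dx + (1 + 5·x + 6·x^2)·Dx^2  (order 2).
h: a_k = 0, 3, -15/2, 19, -195/4, 633/5, …
ICs: h(0) = 0, h′(0) = 3.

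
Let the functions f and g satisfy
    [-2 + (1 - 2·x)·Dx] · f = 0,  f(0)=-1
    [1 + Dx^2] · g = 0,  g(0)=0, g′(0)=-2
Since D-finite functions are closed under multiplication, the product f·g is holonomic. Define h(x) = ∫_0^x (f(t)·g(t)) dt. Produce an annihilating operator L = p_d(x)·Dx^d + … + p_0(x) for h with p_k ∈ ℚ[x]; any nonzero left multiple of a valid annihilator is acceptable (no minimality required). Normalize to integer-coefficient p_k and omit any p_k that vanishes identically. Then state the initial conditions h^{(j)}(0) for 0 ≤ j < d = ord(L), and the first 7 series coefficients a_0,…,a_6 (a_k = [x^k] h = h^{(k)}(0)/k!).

L = (-1 + 2·x)·Dx + 4·Dx^2 + (-1 + 2·x)·Dx^3  (order 3).
h: a_k = 0, 0, 1, 4/3, 23/12, 46/15, 1841/360, …
ICs: h(0) = 0, h′(0) = 0, h′′(0) = 2.

f: a_k = -1, -2, -4, -8, -16, -32, -64, …
g: a_k = 0, -2, 0, 1/3, 0, -1/60, 0, …
Sym-product of L_f,L_g gives L₀ (≤ ord 2).
∫: right-multiply L₀ by Dx.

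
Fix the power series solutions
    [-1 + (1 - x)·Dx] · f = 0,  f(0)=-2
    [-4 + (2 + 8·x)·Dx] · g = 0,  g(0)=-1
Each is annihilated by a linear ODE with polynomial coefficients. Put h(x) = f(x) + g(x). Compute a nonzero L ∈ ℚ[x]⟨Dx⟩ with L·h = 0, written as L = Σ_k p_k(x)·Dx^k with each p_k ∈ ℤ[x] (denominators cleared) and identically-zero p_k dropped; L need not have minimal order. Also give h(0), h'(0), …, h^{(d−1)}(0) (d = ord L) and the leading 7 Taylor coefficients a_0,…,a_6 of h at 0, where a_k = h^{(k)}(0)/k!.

f: a_k = -2, -2, -2, -2, -2, -2, -2, …
g: a_k = -1, -2, 2, -4, 10, -28, 84, …
L₀ := lclm(L_f,L_g); ord L₀ ≤ 1+1.
L = (-8 - 12·x) + (6 + 8·x + 36·x^2)·Dx + (1 - 3·x - 22·x^2 + 24·x^3)·Dx^2  (order 2).
h: a_k = -3, -4, 0, -6, 8, -30, 82, …
ICs: h(0) = -3, h′(0) = -4.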